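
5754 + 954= 6708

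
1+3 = 4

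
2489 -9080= - 6591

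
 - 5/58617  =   - 1 +58612/58617= - 0.00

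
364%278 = 86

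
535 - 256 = 279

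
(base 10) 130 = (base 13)a0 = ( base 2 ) 10000010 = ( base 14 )94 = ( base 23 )5F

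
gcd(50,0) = 50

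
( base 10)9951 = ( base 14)38AB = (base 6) 114023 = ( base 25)FN1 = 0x26DF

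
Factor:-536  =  -2^3*67^1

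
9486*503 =4771458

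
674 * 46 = 31004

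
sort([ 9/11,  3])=[9/11,3]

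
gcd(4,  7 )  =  1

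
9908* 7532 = 74627056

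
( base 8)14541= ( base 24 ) B6H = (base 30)76h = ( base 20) g4h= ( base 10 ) 6497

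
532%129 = 16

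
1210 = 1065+145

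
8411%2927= 2557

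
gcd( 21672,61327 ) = 7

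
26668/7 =26668/7 = 3809.71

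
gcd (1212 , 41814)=606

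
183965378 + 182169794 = 366135172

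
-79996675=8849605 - 88846280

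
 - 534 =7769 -8303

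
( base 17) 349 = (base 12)668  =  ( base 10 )944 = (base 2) 1110110000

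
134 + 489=623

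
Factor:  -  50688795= - 3^1*5^1*47^1*71899^1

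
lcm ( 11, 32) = 352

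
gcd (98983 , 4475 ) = 1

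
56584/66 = 2572/3 = 857.33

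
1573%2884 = 1573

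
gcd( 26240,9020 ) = 820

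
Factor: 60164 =2^2*13^2 * 89^1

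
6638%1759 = 1361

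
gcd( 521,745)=1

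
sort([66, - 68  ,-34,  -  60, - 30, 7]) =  [ - 68, - 60, - 34, - 30 , 7,  66 ] 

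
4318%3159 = 1159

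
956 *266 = 254296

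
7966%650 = 166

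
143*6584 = 941512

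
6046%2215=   1616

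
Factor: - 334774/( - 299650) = 5^(  -  2)*11^1*13^( - 1 )* 461^ ( - 1 )*15217^1=167387/149825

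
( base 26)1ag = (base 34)s0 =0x3b8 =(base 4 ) 32320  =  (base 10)952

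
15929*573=9127317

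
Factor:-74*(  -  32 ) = 2^6*37^1 = 2368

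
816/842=408/421 =0.97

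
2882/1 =2882  =  2882.00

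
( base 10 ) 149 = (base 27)5E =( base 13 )B6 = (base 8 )225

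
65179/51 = 65179/51 = 1278.02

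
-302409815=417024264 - 719434079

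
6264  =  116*54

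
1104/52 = 21 +3/13 = 21.23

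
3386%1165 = 1056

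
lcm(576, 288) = 576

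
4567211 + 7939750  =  12506961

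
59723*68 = 4061164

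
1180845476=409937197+770908279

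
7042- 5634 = 1408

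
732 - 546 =186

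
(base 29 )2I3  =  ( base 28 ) 2mn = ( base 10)2207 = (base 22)4C7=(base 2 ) 100010011111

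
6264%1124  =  644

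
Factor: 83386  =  2^1*173^1*241^1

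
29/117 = 29/117 = 0.25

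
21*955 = 20055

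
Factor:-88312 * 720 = -2^7*3^2*5^1 * 7^1 * 19^1 * 83^1 = -63584640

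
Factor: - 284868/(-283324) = 369/367 = 3^2*41^1  *  367^ ( - 1 ) 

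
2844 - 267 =2577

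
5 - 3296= - 3291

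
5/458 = 5/458 = 0.01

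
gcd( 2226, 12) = 6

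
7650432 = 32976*232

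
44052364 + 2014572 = 46066936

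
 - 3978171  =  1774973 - 5753144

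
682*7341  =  5006562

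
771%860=771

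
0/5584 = 0 = 0.00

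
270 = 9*30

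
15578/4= 3894 + 1/2  =  3894.50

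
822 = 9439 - 8617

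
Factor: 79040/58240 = 2^ ( - 1)*7^( - 1)*19^1 = 19/14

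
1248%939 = 309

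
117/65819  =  9/5063  =  0.00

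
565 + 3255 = 3820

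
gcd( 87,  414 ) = 3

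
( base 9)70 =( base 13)4b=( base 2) 111111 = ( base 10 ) 63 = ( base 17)3c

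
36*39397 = 1418292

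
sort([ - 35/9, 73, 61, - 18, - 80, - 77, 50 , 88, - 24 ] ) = [ - 80 , - 77, - 24,-18, - 35/9, 50, 61, 73, 88]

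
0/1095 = 0 = 0.00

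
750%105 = 15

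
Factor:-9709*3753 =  - 36437877 = - 3^3*7^1 * 19^1 * 73^1*139^1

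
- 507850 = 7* ( - 72550)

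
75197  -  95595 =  - 20398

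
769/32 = 769/32  =  24.03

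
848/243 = 3 + 119/243 = 3.49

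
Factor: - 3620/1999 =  - 2^2  *  5^1*181^1*1999^ ( - 1)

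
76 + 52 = 128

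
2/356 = 1/178 = 0.01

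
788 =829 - 41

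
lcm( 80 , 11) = 880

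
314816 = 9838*32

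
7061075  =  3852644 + 3208431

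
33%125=33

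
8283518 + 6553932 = 14837450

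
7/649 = 7/649= 0.01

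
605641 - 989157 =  - 383516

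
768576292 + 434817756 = 1203394048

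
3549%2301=1248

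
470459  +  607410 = 1077869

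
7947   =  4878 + 3069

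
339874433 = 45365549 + 294508884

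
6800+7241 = 14041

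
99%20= 19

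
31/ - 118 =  - 31/118 = -  0.26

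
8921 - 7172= 1749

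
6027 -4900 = 1127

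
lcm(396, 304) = 30096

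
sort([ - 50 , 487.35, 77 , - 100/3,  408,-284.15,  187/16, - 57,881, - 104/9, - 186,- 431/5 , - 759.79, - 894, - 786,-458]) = [ - 894,- 786, - 759.79, - 458, - 284.15, - 186, - 431/5, - 57, - 50,  -  100/3, - 104/9 , 187/16, 77 , 408, 487.35, 881]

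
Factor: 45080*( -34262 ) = -2^4*5^1 * 7^2*23^1*37^1*463^1  =  -1544530960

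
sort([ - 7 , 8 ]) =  [ - 7, 8]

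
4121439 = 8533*483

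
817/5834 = 817/5834 = 0.14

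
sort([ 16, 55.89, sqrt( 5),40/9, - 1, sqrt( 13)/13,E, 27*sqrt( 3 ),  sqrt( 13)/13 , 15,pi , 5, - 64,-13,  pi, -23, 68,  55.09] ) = [ - 64, - 23, - 13, - 1 , sqrt( 13 ) /13, sqrt( 13 )/13,sqrt( 5),  E, pi , pi, 40/9, 5 , 15, 16,27 * sqrt (3),55.09,55.89,68 ]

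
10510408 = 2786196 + 7724212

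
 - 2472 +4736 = 2264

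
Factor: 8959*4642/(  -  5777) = - 2^1*11^1 *17^2*31^1*53^( - 1 )*109^(-1)*211^1=   -  41587678/5777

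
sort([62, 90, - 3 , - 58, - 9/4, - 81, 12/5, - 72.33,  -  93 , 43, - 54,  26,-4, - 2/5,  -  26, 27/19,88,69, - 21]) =[ - 93, - 81,-72.33 ,-58,-54, - 26, - 21, - 4,  -  3,-9/4, - 2/5,27/19, 12/5, 26, 43,62,69, 88, 90] 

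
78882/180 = 438 + 7/30=438.23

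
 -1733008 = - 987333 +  - 745675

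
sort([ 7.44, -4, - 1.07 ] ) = [ - 4,  -  1.07, 7.44 ]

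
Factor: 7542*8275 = 2^1*3^2*5^2*331^1*419^1 = 62410050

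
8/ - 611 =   -  1 + 603/611 = -0.01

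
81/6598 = 81/6598= 0.01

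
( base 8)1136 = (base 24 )116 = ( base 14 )314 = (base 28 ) LI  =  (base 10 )606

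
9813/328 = 29 + 301/328 = 29.92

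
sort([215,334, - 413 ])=[ - 413,  215,334]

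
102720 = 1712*60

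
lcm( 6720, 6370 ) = 611520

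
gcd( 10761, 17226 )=3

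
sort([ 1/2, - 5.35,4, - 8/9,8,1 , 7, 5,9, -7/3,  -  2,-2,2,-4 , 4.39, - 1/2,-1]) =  [ - 5.35,  -  4, - 7/3,-2, - 2,-1, - 8/9,-1/2, 1/2,1, 2 , 4, 4.39,5,7, 8, 9]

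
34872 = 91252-56380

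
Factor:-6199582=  - 2^1*47^1*101^1*  653^1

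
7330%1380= 430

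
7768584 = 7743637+24947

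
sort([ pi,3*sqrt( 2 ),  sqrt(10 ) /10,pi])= [sqrt (10)/10,pi, pi , 3  *  sqrt(2)] 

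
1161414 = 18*64523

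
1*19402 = 19402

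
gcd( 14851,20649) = 1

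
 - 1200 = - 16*75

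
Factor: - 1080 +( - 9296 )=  - 10376 = -2^3*1297^1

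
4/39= 4/39  =  0.10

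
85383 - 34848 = 50535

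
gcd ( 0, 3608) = 3608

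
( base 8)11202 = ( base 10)4738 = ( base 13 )2206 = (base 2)1001010000010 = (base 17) g6c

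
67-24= 43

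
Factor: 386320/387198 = 440/441 = 2^3*3^( - 2)*5^1*7^( - 2)*11^1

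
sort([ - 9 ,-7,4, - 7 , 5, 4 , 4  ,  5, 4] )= [-9,-7, - 7,  4, 4,4,4 , 5,5]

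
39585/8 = 4948  +  1/8=4948.12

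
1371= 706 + 665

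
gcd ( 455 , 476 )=7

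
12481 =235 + 12246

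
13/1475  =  13/1475 = 0.01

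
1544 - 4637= - 3093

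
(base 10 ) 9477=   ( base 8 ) 22405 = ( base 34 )86P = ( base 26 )E0D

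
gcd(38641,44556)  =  1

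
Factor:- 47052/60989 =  - 2^2*3^2 * 71^ (-1)*859^( - 1)*1307^1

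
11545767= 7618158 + 3927609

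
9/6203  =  9/6203 = 0.00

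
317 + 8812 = 9129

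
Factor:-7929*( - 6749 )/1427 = 3^2*17^1*397^1 * 881^1*1427^(  -  1) = 53512821/1427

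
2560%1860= 700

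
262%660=262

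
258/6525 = 86/2175 = 0.04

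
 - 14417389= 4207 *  (-3427)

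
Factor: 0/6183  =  0 =0^1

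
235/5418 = 235/5418 = 0.04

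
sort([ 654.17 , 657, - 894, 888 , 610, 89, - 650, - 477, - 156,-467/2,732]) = [ - 894, - 650, - 477,  -  467/2, - 156,89,610, 654.17,  657,732,  888 ]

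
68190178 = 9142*7459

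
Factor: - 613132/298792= - 2^( - 1)*13^(-1 ) * 17^(-1 ) * 907^1 = -907/442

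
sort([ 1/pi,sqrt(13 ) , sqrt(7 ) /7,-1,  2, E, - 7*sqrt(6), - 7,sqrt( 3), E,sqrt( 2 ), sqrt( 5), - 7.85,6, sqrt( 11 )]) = [ - 7*sqrt( 6 ), - 7.85, - 7,  -  1,  1/pi, sqrt(7)/7, sqrt(2 ), sqrt ( 3), 2,sqrt (5),E,E, sqrt(11 ), sqrt(13 ),6] 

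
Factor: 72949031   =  23^1* 3171697^1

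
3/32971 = 3/32971 = 0.00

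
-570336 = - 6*95056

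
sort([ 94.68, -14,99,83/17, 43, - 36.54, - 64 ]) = [-64, - 36.54, - 14, 83/17,  43,94.68,99]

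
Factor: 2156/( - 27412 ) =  - 7^1*89^( - 1) = - 7/89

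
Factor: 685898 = 2^1*342949^1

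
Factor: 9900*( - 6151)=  - 2^2*3^2*5^2*11^1*6151^1 = - 60894900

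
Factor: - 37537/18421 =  - 13^( - 2 )*109^( - 1 )*37537^1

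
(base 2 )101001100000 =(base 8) 5140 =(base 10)2656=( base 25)466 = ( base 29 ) 34H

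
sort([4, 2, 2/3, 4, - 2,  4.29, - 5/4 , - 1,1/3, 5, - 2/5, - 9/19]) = [ - 2, - 5/4, - 1,  -  9/19, - 2/5,1/3, 2/3 , 2, 4, 4,  4.29,5]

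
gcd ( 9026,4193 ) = 1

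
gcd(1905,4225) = 5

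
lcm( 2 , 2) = 2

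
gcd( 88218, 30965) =1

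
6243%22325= 6243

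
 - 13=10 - 23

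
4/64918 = 2/32459= 0.00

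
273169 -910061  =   - 636892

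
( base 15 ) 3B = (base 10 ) 56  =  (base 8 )70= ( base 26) 24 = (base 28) 20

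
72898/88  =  828  +  17/44 = 828.39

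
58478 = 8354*7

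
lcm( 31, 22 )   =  682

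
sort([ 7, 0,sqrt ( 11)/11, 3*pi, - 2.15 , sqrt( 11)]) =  [-2.15, 0, sqrt(11 ) /11, sqrt(11 ), 7,3*pi]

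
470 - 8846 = -8376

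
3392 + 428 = 3820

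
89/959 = 89/959 = 0.09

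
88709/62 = 1430 + 49/62 = 1430.79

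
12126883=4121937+8004946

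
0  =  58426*0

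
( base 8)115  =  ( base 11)70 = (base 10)77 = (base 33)2b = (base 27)2n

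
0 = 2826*0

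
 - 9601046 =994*( - 9659 )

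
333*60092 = 20010636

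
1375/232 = 1375/232 = 5.93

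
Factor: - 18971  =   - 61^1*311^1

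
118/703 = 118/703 = 0.17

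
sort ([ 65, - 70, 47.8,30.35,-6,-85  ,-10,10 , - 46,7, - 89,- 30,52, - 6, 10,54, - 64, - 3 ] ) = [-89,-85, - 70, - 64, - 46, - 30, - 10 , - 6,  -  6,  -  3, 7,10,10,30.35,47.8,52, 54,  65]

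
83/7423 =83/7423 = 0.01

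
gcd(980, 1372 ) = 196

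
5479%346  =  289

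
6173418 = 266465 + 5906953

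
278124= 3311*84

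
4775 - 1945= 2830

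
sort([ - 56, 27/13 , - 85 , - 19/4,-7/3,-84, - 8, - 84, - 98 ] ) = [-98, - 85, - 84,- 84, - 56,-8, - 19/4, - 7/3,27/13] 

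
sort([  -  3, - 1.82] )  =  [ - 3, - 1.82]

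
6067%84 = 19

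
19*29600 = 562400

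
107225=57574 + 49651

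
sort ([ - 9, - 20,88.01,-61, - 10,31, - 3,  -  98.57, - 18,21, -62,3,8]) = [ - 98.57, - 62,  -  61 ,  -  20, - 18, - 10, - 9,-3,3,8,21, 31, 88.01] 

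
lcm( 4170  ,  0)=0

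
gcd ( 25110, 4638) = 6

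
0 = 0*412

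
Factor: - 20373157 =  - 7^1*17^1*171203^1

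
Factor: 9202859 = 19^1*484361^1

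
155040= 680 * 228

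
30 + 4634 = 4664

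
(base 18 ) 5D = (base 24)47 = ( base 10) 103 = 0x67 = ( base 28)3j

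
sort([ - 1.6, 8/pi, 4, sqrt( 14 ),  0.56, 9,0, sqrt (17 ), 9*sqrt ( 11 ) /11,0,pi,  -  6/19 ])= [ - 1.6,-6/19, 0, 0, 0.56, 8/pi, 9*sqrt(11) /11, pi, sqrt(14 ), 4,sqrt(17 ),9]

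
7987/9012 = 7987/9012 = 0.89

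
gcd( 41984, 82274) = 2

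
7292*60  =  437520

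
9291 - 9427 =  - 136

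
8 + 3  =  11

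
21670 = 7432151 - 7410481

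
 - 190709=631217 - 821926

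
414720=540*768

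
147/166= 147/166= 0.89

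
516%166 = 18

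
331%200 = 131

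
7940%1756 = 916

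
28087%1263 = 301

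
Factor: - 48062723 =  -17^2 *19^1*  8753^1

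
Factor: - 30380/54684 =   -  3^( - 2)*5^1 = -5/9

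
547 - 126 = 421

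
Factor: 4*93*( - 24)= - 2^5*3^2*31^1  =  - 8928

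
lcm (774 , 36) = 1548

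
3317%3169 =148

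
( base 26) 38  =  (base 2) 1010110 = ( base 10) 86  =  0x56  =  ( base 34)2I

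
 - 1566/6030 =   -  87/335  =  - 0.26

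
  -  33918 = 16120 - 50038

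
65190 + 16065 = 81255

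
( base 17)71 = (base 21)5f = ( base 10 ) 120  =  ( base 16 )78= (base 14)88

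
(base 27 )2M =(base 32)2c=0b1001100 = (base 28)2K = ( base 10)76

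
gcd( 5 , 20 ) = 5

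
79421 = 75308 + 4113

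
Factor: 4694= 2^1*2347^1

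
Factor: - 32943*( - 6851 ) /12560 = 225692493/12560  =  2^ ( - 4)*3^1*5^ ( - 1)*13^1  *  17^1* 31^1*79^1 * 139^1*157^( - 1 ) 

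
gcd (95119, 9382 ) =1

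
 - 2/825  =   - 2/825 = - 0.00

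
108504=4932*22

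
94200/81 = 1162 + 26/27 = 1162.96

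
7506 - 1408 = 6098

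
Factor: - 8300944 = -2^4* 518809^1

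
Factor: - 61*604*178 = -6558232= - 2^3*61^1*89^1*151^1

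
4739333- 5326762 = -587429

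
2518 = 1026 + 1492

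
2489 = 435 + 2054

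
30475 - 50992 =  - 20517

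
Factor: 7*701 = 4907=7^1 * 701^1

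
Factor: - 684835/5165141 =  - 5^1 * 29^1*103^ ( - 1)*4723^1*50147^(-1)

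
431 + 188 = 619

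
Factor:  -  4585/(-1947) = 3^( - 1)*5^1*7^1*11^( - 1)*59^(-1 )*131^1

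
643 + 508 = 1151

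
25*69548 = 1738700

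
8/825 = 8/825 = 0.01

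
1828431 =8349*219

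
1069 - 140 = 929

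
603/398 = 1 + 205/398 = 1.52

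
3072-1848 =1224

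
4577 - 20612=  - 16035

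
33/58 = 33/58=0.57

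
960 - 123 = 837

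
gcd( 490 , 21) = 7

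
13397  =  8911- - 4486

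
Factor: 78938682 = 2^1 *3^1*13156447^1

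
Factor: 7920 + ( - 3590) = 2^1 * 5^1*433^1 = 4330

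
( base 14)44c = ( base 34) p2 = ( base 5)11402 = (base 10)852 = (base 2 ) 1101010100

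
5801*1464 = 8492664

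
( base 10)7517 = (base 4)1311131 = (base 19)11FC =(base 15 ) 2362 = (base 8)16535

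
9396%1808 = 356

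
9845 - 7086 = 2759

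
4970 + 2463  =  7433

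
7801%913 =497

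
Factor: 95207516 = 2^2*331^1*71909^1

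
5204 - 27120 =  - 21916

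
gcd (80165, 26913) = 1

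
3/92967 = 1/30989 = 0.00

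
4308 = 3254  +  1054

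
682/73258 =341/36629 = 0.01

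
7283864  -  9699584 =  - 2415720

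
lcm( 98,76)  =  3724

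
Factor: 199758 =2^1*3^1*13^2*197^1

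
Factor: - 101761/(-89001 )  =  3^ ( - 2) * 11^1* 29^1*31^( - 1 )= 319/279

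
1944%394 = 368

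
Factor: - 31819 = -47^1*677^1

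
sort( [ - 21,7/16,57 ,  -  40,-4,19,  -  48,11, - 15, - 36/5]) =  [ - 48, - 40, - 21, - 15, - 36/5 , - 4,  7/16,11, 19,57 ] 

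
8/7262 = 4/3631= 0.00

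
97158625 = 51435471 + 45723154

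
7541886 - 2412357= 5129529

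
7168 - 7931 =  - 763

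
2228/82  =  27+7/41  =  27.17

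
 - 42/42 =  - 1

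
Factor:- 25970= - 2^1*5^1*7^2*53^1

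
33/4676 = 33/4676  =  0.01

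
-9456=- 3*3152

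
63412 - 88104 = - 24692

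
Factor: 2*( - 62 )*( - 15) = 2^2  *  3^1*5^1*31^1 = 1860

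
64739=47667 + 17072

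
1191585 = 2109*565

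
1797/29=61+28/29=61.97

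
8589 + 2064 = 10653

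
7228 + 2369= 9597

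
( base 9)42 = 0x26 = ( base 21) 1h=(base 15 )28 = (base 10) 38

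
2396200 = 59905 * 40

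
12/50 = 6/25 = 0.24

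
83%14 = 13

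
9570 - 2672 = 6898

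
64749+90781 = 155530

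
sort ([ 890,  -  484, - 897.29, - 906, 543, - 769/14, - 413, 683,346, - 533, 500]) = [-906, - 897.29, - 533,-484,  -  413 ,-769/14, 346,500, 543, 683,890 ] 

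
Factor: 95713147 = 41^1*73^1*113^1*283^1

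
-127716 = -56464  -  71252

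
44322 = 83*534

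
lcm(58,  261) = 522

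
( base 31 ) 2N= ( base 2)1010101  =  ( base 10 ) 85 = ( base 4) 1111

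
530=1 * 530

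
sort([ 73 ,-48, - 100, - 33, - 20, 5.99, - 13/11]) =[ - 100,  -  48,-33, - 20, - 13/11, 5.99,73]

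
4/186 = 2/93= 0.02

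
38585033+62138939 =100723972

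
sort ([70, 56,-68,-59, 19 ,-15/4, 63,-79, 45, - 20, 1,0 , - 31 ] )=[- 79, - 68,  -  59,  -  31, - 20, - 15/4, 0, 1, 19,45,56, 63,70 ] 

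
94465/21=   13495/3 = 4498.33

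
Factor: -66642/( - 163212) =2^(-1 )*7^( - 1)*67^( - 1 ) * 383^1 = 383/938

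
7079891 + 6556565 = 13636456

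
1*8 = 8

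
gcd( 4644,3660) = 12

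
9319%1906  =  1695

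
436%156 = 124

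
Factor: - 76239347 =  - 29^1*1123^1*2341^1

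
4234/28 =151+3/14 = 151.21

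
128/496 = 8/31 = 0.26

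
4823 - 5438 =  - 615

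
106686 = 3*35562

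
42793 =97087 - 54294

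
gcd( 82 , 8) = 2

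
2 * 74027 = 148054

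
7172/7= 7172/7 = 1024.57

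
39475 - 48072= - 8597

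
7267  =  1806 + 5461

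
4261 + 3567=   7828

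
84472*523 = 44178856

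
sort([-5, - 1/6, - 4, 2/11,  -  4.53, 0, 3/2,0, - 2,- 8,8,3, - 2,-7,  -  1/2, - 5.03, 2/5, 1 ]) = [ - 8, -7,  -  5.03, - 5, - 4.53, - 4 ,-2, - 2, - 1/2, - 1/6,0,  0, 2/11, 2/5, 1,3/2, 3, 8 ]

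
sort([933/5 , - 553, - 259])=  [-553, - 259,933/5 ]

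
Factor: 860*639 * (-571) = -313787340 = -2^2 *3^2*5^1 * 43^1*71^1*571^1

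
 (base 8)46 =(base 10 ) 38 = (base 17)24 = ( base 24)1E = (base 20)1I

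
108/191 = 108/191  =  0.57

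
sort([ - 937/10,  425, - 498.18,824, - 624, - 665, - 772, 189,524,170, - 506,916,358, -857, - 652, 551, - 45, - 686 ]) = [-857, - 772, - 686, - 665, - 652,  -  624, - 506, - 498.18 , - 937/10, -45,170,189,358, 425,  524,551, 824, 916 ] 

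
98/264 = 49/132 = 0.37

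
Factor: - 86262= -2^1 * 3^1*11^1* 1307^1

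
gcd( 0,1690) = 1690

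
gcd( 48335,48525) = 5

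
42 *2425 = 101850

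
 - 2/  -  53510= 1/26755 = 0.00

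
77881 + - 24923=52958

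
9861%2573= 2142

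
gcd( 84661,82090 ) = 1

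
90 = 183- 93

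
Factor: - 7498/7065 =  - 2^1*3^ ( - 2)*5^(-1 )*23^1*157^( - 1)*163^1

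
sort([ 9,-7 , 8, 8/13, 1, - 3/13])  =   [ - 7, - 3/13, 8/13, 1, 8, 9] 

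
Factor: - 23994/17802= - 23^( - 1)*31^1=- 31/23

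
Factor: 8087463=3^2*898607^1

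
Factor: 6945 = 3^1*5^1 * 463^1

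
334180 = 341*980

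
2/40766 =1/20383 = 0.00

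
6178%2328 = 1522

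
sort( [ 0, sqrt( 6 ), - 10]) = [ - 10, 0, sqrt(6 ) ] 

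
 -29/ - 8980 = 29/8980 = 0.00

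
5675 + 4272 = 9947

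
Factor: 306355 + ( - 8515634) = - 8209279 = - 13^1*631483^1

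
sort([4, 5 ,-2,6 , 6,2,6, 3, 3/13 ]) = [ - 2,3/13,  2,  3, 4,5,6, 6, 6]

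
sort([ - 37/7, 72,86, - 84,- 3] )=[ - 84,  -  37/7,-3, 72,  86 ]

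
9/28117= 9/28117 = 0.00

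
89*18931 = 1684859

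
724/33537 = 724/33537=0.02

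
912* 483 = 440496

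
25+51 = 76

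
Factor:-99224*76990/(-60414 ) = 3819627880/30207 = 2^3*3^ ( - 1)*5^1* 79^1* 157^1*7699^1*10069^( - 1)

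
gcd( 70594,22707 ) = 1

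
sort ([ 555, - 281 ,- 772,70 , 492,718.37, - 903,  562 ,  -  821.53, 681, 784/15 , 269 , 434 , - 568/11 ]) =[ - 903, - 821.53,-772,-281, - 568/11, 784/15,70,269, 434, 492 , 555,  562,681, 718.37]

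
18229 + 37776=56005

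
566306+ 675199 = 1241505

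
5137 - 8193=-3056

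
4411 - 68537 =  - 64126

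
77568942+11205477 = 88774419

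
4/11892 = 1/2973= 0.00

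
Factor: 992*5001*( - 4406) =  - 2^6*3^1*31^1 * 1667^1*2203^1 = - 21858130752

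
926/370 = 463/185 = 2.50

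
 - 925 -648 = -1573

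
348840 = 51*6840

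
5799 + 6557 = 12356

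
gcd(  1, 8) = 1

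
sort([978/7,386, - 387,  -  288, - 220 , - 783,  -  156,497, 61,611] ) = [-783, - 387,-288, - 220, - 156, 61 , 978/7,386 , 497, 611] 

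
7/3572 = 7/3572 = 0.00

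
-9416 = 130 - 9546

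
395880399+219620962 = 615501361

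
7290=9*810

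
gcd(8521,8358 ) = 1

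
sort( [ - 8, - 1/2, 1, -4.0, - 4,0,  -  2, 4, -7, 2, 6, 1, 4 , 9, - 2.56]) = [  -  8,  -  7, -4.0 , - 4,  -  2.56, - 2,- 1/2, 0, 1,1, 2 , 4, 4,6,9 ]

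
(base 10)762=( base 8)1372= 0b1011111010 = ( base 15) 35C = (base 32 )NQ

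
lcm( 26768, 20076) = 80304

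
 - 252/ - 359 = 252/359=0.70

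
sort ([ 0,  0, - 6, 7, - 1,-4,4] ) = [ - 6, - 4,-1,0,0,4,7 ]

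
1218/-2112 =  - 1 + 149/352 = - 0.58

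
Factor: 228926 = 2^1*29^1*3947^1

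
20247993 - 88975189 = - 68727196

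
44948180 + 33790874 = 78739054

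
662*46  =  30452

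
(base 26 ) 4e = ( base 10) 118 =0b1110110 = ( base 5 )433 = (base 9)141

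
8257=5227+3030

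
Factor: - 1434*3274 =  - 4694916 = -2^2*3^1*239^1 *1637^1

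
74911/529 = 141 + 14/23 = 141.61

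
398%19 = 18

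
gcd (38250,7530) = 30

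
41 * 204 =8364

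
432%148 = 136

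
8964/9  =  996 = 996.00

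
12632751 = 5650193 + 6982558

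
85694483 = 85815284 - 120801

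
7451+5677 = 13128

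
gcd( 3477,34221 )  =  183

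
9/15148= 9/15148  =  0.00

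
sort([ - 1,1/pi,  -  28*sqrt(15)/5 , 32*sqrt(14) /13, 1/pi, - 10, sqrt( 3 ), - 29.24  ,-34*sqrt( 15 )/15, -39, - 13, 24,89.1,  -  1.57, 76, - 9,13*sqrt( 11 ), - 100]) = [ -100, - 39, -29.24,  -  28* sqrt ( 15)/5,  -  13 , - 10, - 9,-34*sqrt( 15 ) /15,- 1.57,-1, 1/pi,1/pi, sqrt(3),32*sqrt( 14) /13, 24,13*sqrt( 11), 76, 89.1]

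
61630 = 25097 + 36533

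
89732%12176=4500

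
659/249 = 2 + 161/249  =  2.65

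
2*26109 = 52218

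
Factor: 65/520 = 1/8= 2^( -3)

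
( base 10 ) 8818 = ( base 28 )B6Q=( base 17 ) 1D8C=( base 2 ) 10001001110010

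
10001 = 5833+4168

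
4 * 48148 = 192592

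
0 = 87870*0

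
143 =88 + 55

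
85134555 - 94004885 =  - 8870330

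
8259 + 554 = 8813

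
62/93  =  2/3= 0.67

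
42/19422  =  7/3237  =  0.00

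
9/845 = 9/845  =  0.01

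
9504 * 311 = 2955744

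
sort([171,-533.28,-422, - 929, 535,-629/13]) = [-929, - 533.28, - 422, - 629/13,171,  535 ]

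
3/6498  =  1/2166 = 0.00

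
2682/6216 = 447/1036=0.43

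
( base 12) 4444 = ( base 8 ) 16564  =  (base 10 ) 7540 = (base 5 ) 220130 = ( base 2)1110101110100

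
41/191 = 41/191 = 0.21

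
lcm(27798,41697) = 83394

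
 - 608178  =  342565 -950743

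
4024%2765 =1259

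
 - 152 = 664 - 816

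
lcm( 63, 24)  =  504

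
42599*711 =30287889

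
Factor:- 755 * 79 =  - 5^1*79^1*151^1 = - 59645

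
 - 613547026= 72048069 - 685595095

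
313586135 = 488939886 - 175353751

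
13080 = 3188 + 9892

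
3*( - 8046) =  - 24138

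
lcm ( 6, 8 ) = 24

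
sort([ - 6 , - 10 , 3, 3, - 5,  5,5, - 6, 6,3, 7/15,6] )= [-10, - 6, - 6, - 5,7/15,3, 3, 3,  5, 5,6, 6]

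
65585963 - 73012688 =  - 7426725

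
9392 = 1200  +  8192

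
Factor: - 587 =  - 587^1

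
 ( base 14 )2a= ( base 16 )26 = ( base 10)38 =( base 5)123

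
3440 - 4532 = -1092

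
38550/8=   19275/4 = 4818.75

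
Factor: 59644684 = 2^2*11^1*79^1 * 17159^1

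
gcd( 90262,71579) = 1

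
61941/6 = 10323+1/2 = 10323.50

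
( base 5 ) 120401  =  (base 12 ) 2710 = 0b1000101111100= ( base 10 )4476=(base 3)20010210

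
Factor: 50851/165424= 2^(-4)*7^( - 2) * 241^1 = 241/784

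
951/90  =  317/30 = 10.57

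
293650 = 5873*50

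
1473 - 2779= - 1306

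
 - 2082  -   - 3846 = 1764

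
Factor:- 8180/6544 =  - 2^( - 2)*5^1 = -5/4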